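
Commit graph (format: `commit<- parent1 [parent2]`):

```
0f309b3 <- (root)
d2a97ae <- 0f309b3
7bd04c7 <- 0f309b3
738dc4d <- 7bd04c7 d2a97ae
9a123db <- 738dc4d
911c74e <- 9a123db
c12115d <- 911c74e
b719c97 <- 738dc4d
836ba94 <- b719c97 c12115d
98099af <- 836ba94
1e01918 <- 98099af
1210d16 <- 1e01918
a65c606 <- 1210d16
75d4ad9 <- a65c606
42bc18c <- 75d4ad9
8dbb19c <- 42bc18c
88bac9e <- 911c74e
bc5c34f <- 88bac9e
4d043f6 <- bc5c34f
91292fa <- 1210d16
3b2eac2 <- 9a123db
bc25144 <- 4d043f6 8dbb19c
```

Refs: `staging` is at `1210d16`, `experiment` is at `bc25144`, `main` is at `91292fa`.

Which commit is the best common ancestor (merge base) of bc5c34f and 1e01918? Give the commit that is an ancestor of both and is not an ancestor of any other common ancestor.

911c74e

Ancestors of bc5c34f: {0f309b3, 738dc4d, 7bd04c7, 88bac9e, 911c74e, 9a123db, bc5c34f, d2a97ae}.
Ancestors of 1e01918: {0f309b3, 1e01918, 738dc4d, 7bd04c7, 836ba94, 911c74e, 98099af, 9a123db, b719c97, c12115d, d2a97ae}.
Common ancestors: {0f309b3, 738dc4d, 7bd04c7, 911c74e, 9a123db, d2a97ae}.
Among these, 911c74e is not an ancestor of any other common ancestor — it is the merge base.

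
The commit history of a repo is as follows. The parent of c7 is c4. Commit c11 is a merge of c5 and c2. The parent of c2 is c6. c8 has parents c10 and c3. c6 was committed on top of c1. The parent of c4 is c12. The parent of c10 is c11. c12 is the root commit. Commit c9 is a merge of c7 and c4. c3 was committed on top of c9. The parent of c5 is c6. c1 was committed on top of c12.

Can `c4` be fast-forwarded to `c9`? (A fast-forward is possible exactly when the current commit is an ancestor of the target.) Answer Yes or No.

Yes

A fast-forward from c4 to c9 is possible iff c4 is an ancestor of c9.
Ancestors of c9: {c12, c4, c7, c9}.
c4 is among them, so fast-forward is possible.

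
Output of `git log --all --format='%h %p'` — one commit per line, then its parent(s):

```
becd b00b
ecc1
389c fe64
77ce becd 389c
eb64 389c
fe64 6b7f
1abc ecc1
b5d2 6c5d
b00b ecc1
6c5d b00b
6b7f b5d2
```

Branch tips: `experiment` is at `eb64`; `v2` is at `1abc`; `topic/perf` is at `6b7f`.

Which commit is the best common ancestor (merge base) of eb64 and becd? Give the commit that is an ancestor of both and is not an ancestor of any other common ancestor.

Ancestors of eb64: {389c, 6b7f, 6c5d, b00b, b5d2, eb64, ecc1, fe64}.
Ancestors of becd: {b00b, becd, ecc1}.
Common ancestors: {b00b, ecc1}.
Among these, b00b is not an ancestor of any other common ancestor — it is the merge base.

b00b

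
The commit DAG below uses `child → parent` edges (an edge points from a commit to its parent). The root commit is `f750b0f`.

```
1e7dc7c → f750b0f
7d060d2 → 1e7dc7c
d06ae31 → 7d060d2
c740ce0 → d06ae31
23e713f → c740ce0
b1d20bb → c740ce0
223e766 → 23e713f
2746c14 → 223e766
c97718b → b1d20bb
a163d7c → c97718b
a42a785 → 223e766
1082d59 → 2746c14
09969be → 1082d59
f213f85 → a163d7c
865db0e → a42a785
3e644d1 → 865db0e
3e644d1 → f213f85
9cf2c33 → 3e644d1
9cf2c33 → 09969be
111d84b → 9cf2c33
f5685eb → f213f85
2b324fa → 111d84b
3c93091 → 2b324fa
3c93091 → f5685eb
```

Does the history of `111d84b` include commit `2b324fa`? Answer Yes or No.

Ancestors of 111d84b: {09969be, 1082d59, 111d84b, 1e7dc7c, 223e766, 23e713f, 2746c14, 3e644d1, 7d060d2, 865db0e, 9cf2c33, a163d7c, a42a785, b1d20bb, c740ce0, c97718b, d06ae31, f213f85, f750b0f}.
2b324fa is not in that set, so it is not an ancestor of 111d84b.

No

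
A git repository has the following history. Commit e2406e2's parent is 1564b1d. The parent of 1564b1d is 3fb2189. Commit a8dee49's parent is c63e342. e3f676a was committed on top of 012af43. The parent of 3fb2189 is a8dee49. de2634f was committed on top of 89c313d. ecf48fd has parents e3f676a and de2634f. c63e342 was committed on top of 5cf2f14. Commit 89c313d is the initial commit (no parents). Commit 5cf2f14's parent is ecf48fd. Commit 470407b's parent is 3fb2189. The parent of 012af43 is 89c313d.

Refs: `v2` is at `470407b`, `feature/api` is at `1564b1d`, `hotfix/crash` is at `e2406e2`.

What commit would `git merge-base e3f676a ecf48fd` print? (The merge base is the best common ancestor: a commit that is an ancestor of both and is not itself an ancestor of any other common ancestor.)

Ancestors of e3f676a: {012af43, 89c313d, e3f676a}.
Ancestors of ecf48fd: {012af43, 89c313d, de2634f, e3f676a, ecf48fd}.
Common ancestors: {012af43, 89c313d, e3f676a}.
Among these, e3f676a is not an ancestor of any other common ancestor — it is the merge base.

e3f676a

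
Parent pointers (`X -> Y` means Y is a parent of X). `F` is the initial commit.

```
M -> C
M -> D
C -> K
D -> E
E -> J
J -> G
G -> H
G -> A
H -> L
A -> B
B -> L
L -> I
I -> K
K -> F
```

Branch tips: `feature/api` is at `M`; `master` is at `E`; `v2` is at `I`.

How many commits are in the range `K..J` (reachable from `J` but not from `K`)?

Reachable from J: {A, B, F, G, H, I, J, K, L}.
Reachable from K: {F, K}.
In J's history but not K's: {A, B, G, H, I, J, L} — 7 commits.

7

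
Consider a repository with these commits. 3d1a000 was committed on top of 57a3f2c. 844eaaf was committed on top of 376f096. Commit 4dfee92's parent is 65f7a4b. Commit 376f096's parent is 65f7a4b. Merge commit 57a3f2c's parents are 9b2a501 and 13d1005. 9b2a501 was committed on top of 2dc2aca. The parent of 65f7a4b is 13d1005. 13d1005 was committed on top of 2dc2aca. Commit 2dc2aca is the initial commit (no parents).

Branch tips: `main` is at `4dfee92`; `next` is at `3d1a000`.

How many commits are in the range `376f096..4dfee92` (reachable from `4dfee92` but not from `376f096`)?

1

Reachable from 4dfee92: {13d1005, 2dc2aca, 4dfee92, 65f7a4b}.
Reachable from 376f096: {13d1005, 2dc2aca, 376f096, 65f7a4b}.
In 4dfee92's history but not 376f096's: {4dfee92} — 1 commit.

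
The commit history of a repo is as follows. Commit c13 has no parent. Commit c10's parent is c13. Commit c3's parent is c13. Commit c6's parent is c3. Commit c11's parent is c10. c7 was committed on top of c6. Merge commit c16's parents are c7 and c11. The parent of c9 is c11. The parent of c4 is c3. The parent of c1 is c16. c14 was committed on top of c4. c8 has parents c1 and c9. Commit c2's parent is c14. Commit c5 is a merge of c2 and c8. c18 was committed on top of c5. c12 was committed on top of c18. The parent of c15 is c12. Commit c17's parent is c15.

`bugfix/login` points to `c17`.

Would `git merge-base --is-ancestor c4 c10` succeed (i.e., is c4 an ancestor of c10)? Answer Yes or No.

Ancestors of c10: {c10, c13}.
c4 is not in that set, so it is not an ancestor of c10.

No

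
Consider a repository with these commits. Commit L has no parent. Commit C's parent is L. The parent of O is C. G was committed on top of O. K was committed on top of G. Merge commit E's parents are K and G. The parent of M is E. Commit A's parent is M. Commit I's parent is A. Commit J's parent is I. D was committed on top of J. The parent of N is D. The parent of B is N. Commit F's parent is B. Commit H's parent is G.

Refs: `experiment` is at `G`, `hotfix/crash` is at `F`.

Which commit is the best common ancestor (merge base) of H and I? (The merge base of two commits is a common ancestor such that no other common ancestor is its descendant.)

G

Ancestors of H: {C, G, H, L, O}.
Ancestors of I: {A, C, E, G, I, K, L, M, O}.
Common ancestors: {C, G, L, O}.
Among these, G is not an ancestor of any other common ancestor — it is the merge base.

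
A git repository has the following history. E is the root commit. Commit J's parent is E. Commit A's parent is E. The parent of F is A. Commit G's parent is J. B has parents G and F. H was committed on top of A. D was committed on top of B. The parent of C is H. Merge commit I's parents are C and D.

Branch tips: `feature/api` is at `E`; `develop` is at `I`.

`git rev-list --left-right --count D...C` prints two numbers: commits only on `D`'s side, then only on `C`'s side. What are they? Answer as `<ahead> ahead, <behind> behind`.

5 ahead, 2 behind

Reachable from D: {A, B, D, E, F, G, J}.
Reachable from C: {A, C, E, H}.
Only in D's history (ahead): {B, D, F, G, J} — 5.
Only in C's history (behind): {C, H} — 2.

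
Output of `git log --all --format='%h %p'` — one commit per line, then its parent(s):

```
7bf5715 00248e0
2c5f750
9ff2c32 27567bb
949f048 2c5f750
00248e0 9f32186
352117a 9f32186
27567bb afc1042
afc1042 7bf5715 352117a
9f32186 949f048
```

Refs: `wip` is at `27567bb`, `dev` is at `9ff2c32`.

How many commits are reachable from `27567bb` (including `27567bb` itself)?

Walking parent pointers from 27567bb: reachable set = {00248e0, 27567bb, 2c5f750, 352117a, 7bf5715, 949f048, 9f32186, afc1042}.
That is 8 commits.

8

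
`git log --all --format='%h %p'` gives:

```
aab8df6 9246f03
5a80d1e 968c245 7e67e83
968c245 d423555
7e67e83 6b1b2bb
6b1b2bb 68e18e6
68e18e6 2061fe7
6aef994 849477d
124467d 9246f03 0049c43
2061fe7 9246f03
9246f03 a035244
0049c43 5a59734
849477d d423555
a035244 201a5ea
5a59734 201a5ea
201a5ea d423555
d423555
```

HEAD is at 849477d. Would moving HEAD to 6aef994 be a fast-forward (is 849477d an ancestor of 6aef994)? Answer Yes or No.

A fast-forward from 849477d to 6aef994 is possible iff 849477d is an ancestor of 6aef994.
Ancestors of 6aef994: {6aef994, 849477d, d423555}.
849477d is among them, so fast-forward is possible.

Yes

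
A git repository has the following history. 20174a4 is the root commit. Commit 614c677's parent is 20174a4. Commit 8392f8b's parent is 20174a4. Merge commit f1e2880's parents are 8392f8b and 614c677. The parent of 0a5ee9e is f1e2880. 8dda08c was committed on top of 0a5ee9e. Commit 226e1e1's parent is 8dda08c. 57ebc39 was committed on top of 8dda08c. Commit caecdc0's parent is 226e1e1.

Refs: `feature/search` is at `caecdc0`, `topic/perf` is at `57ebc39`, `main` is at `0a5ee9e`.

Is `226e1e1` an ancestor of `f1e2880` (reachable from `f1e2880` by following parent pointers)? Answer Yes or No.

Ancestors of f1e2880: {20174a4, 614c677, 8392f8b, f1e2880}.
226e1e1 is not in that set, so it is not an ancestor of f1e2880.

No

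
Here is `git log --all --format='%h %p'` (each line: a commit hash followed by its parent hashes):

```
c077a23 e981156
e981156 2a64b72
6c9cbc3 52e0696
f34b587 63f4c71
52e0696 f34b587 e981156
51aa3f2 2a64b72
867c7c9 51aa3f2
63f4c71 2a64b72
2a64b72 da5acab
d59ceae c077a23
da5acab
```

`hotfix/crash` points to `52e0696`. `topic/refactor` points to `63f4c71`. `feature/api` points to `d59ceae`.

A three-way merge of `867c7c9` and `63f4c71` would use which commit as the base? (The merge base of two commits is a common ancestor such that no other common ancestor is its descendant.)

2a64b72

Ancestors of 867c7c9: {2a64b72, 51aa3f2, 867c7c9, da5acab}.
Ancestors of 63f4c71: {2a64b72, 63f4c71, da5acab}.
Common ancestors: {2a64b72, da5acab}.
Among these, 2a64b72 is not an ancestor of any other common ancestor — it is the merge base.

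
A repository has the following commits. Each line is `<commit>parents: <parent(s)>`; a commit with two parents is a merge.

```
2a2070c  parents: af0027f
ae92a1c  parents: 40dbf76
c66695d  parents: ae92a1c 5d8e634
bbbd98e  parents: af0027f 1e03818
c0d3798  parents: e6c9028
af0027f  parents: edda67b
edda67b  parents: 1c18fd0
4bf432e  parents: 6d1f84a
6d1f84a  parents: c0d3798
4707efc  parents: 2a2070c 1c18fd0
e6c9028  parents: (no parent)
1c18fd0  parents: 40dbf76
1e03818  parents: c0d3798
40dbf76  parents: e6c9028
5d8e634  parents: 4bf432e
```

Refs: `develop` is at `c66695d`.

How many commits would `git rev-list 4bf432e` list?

Walking parent pointers from 4bf432e: reachable set = {4bf432e, 6d1f84a, c0d3798, e6c9028}.
That is 4 commits.

4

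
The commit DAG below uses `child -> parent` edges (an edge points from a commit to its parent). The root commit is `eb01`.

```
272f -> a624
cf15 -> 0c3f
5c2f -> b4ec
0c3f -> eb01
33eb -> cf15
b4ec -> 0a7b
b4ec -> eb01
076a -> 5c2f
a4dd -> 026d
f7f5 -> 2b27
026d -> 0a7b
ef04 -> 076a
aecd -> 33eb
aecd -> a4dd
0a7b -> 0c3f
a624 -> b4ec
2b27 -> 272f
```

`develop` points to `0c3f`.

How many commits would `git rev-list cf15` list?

3

Walking parent pointers from cf15: reachable set = {0c3f, cf15, eb01}.
That is 3 commits.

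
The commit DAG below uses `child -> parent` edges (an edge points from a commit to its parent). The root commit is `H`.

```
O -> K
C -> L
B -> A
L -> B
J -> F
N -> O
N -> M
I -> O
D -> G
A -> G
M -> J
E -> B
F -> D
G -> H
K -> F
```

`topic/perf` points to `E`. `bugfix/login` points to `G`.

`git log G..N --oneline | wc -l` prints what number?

Reachable from N: {D, F, G, H, J, K, M, N, O}.
Reachable from G: {G, H}.
In N's history but not G's: {D, F, J, K, M, N, O} — 7 commits.

7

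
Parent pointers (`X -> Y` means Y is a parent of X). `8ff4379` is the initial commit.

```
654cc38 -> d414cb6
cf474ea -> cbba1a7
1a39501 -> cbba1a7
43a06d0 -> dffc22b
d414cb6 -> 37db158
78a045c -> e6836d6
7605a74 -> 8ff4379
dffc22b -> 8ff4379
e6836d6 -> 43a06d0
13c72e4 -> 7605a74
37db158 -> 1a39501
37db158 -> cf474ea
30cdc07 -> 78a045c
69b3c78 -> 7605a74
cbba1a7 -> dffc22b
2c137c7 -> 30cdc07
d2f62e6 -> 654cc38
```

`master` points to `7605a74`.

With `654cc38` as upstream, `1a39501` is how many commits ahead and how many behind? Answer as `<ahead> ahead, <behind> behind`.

0 ahead, 4 behind

Reachable from 1a39501: {1a39501, 8ff4379, cbba1a7, dffc22b}.
Reachable from 654cc38: {1a39501, 37db158, 654cc38, 8ff4379, cbba1a7, cf474ea, d414cb6, dffc22b}.
Only in 1a39501's history (ahead): {} — 0.
Only in 654cc38's history (behind): {37db158, 654cc38, cf474ea, d414cb6} — 4.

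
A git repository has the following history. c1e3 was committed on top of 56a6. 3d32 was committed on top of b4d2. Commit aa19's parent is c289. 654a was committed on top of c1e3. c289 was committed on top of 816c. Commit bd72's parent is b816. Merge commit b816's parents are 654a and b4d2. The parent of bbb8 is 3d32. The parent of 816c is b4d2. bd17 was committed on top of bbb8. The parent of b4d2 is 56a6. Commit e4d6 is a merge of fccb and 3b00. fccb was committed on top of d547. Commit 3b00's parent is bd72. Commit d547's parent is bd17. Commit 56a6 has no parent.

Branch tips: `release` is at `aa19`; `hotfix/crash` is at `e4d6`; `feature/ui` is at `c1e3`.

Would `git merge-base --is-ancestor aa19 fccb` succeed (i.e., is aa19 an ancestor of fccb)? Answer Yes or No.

Ancestors of fccb: {3d32, 56a6, b4d2, bbb8, bd17, d547, fccb}.
aa19 is not in that set, so it is not an ancestor of fccb.

No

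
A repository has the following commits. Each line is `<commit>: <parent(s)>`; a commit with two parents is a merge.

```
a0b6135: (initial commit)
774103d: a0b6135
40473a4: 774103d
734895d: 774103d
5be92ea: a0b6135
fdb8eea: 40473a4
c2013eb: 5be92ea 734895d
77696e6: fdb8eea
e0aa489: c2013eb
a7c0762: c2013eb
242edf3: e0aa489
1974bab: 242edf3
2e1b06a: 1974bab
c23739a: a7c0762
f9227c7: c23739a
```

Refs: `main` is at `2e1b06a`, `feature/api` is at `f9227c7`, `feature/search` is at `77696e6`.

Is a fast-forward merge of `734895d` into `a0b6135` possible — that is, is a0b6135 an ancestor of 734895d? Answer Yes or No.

Yes

A fast-forward from a0b6135 to 734895d is possible iff a0b6135 is an ancestor of 734895d.
Ancestors of 734895d: {734895d, 774103d, a0b6135}.
a0b6135 is among them, so fast-forward is possible.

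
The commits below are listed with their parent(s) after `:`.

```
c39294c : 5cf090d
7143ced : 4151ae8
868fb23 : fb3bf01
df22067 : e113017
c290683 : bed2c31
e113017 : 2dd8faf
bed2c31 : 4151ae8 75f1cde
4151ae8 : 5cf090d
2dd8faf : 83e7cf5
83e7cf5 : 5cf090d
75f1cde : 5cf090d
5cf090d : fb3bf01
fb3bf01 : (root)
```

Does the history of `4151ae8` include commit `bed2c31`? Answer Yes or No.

No

Ancestors of 4151ae8: {4151ae8, 5cf090d, fb3bf01}.
bed2c31 is not in that set, so it is not an ancestor of 4151ae8.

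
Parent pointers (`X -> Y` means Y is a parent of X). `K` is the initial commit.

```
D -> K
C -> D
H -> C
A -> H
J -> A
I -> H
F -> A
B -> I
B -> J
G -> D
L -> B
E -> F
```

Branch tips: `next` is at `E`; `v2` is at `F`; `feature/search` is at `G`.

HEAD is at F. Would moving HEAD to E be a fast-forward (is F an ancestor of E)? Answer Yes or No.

A fast-forward from F to E is possible iff F is an ancestor of E.
Ancestors of E: {A, C, D, E, F, H, K}.
F is among them, so fast-forward is possible.

Yes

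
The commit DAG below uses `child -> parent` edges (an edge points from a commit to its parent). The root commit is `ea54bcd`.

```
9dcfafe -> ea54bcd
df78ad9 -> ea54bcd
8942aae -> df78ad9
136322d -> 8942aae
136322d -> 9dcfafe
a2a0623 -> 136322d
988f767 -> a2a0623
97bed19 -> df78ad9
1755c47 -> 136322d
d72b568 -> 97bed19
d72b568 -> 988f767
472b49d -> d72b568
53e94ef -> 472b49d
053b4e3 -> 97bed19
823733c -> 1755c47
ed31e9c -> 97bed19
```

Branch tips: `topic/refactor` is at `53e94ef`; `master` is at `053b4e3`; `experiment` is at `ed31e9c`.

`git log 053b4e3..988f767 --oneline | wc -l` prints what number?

5

Reachable from 988f767: {136322d, 8942aae, 988f767, 9dcfafe, a2a0623, df78ad9, ea54bcd}.
Reachable from 053b4e3: {053b4e3, 97bed19, df78ad9, ea54bcd}.
In 988f767's history but not 053b4e3's: {136322d, 8942aae, 988f767, 9dcfafe, a2a0623} — 5 commits.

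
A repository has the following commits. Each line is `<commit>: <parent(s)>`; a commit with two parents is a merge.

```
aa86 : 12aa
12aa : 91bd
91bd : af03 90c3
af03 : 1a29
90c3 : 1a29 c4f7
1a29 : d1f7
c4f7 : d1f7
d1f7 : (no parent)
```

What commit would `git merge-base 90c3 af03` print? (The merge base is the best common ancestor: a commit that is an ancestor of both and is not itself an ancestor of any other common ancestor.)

1a29

Ancestors of 90c3: {1a29, 90c3, c4f7, d1f7}.
Ancestors of af03: {1a29, af03, d1f7}.
Common ancestors: {1a29, d1f7}.
Among these, 1a29 is not an ancestor of any other common ancestor — it is the merge base.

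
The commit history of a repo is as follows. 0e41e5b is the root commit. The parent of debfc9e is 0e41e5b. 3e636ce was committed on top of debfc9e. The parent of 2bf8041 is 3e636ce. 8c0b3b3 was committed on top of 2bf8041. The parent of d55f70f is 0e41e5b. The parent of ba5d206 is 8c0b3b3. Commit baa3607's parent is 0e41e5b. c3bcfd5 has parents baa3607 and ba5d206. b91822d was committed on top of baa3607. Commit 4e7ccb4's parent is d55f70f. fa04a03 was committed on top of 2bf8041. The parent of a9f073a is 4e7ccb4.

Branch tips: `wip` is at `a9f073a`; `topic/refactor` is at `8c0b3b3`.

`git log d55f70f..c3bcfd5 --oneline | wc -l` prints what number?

Reachable from c3bcfd5: {0e41e5b, 2bf8041, 3e636ce, 8c0b3b3, ba5d206, baa3607, c3bcfd5, debfc9e}.
Reachable from d55f70f: {0e41e5b, d55f70f}.
In c3bcfd5's history but not d55f70f's: {2bf8041, 3e636ce, 8c0b3b3, ba5d206, baa3607, c3bcfd5, debfc9e} — 7 commits.

7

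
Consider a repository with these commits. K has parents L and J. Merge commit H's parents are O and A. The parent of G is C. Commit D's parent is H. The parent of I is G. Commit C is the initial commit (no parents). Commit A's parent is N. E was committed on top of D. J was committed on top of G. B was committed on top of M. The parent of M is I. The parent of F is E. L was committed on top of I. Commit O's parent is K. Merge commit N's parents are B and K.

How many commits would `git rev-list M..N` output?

Reachable from N: {B, C, G, I, J, K, L, M, N}.
Reachable from M: {C, G, I, M}.
In N's history but not M's: {B, J, K, L, N} — 5 commits.

5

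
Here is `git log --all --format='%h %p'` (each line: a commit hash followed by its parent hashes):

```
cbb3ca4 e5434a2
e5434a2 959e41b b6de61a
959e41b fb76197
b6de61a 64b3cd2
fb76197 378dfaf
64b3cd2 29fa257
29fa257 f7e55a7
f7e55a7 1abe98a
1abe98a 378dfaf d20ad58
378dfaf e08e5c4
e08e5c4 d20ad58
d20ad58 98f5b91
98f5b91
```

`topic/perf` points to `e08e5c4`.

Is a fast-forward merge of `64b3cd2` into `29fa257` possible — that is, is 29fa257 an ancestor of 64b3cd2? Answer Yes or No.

Yes

A fast-forward from 29fa257 to 64b3cd2 is possible iff 29fa257 is an ancestor of 64b3cd2.
Ancestors of 64b3cd2: {1abe98a, 29fa257, 378dfaf, 64b3cd2, 98f5b91, d20ad58, e08e5c4, f7e55a7}.
29fa257 is among them, so fast-forward is possible.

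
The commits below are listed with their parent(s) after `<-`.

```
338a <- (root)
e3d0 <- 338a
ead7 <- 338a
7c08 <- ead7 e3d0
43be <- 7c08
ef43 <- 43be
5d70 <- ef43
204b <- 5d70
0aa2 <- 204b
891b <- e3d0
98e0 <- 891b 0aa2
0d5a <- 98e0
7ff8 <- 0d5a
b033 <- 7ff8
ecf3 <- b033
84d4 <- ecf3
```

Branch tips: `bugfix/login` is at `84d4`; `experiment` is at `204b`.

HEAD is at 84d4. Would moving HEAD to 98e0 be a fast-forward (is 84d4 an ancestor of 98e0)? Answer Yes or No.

No

A fast-forward from 84d4 to 98e0 is possible iff 84d4 is an ancestor of 98e0.
Ancestors of 98e0: {0aa2, 204b, 338a, 43be, 5d70, 7c08, 891b, 98e0, e3d0, ead7, ef43}.
84d4 is not among them, so fast-forward is not possible.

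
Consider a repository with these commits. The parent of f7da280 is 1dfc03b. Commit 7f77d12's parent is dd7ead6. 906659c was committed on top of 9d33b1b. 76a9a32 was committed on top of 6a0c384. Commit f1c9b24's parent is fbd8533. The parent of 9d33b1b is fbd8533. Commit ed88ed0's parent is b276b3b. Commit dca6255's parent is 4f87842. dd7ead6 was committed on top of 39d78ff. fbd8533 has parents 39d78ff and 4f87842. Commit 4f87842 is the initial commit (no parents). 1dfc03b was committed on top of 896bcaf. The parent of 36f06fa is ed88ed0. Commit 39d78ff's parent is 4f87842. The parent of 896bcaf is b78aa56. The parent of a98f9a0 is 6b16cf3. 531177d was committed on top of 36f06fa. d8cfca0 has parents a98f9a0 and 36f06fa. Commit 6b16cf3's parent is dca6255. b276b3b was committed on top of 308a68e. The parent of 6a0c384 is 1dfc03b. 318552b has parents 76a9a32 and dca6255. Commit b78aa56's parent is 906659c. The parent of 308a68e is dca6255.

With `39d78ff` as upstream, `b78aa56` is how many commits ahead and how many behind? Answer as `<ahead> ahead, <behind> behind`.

Reachable from b78aa56: {39d78ff, 4f87842, 906659c, 9d33b1b, b78aa56, fbd8533}.
Reachable from 39d78ff: {39d78ff, 4f87842}.
Only in b78aa56's history (ahead): {906659c, 9d33b1b, b78aa56, fbd8533} — 4.
Only in 39d78ff's history (behind): {} — 0.

4 ahead, 0 behind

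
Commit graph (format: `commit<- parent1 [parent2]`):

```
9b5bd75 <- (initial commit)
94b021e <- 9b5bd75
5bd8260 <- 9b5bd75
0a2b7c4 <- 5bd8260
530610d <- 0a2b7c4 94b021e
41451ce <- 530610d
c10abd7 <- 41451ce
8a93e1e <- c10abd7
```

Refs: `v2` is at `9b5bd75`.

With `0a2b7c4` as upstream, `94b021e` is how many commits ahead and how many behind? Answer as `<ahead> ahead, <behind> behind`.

Reachable from 94b021e: {94b021e, 9b5bd75}.
Reachable from 0a2b7c4: {0a2b7c4, 5bd8260, 9b5bd75}.
Only in 94b021e's history (ahead): {94b021e} — 1.
Only in 0a2b7c4's history (behind): {0a2b7c4, 5bd8260} — 2.

1 ahead, 2 behind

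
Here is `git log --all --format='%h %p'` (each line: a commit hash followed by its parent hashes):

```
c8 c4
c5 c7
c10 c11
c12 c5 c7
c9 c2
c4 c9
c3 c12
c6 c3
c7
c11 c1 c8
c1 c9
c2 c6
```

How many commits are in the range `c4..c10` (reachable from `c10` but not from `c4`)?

Reachable from c10: {c1, c10, c11, c12, c2, c3, c4, c5, c6, c7, c8, c9}.
Reachable from c4: {c12, c2, c3, c4, c5, c6, c7, c9}.
In c10's history but not c4's: {c1, c10, c11, c8} — 4 commits.

4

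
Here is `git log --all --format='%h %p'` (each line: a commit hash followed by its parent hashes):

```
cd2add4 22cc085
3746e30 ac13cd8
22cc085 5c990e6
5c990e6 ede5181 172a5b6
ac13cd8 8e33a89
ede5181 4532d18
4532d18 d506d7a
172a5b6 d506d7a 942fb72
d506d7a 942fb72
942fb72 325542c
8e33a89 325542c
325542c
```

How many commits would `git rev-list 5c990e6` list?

Walking parent pointers from 5c990e6: reachable set = {172a5b6, 325542c, 4532d18, 5c990e6, 942fb72, d506d7a, ede5181}.
That is 7 commits.

7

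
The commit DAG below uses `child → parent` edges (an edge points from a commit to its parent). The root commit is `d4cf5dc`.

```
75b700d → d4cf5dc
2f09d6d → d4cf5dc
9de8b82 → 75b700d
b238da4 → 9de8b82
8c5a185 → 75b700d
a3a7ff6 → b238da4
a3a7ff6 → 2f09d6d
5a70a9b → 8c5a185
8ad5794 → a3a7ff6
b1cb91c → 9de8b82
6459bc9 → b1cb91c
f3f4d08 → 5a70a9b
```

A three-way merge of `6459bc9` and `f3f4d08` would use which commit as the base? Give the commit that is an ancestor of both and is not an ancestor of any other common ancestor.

Ancestors of 6459bc9: {6459bc9, 75b700d, 9de8b82, b1cb91c, d4cf5dc}.
Ancestors of f3f4d08: {5a70a9b, 75b700d, 8c5a185, d4cf5dc, f3f4d08}.
Common ancestors: {75b700d, d4cf5dc}.
Among these, 75b700d is not an ancestor of any other common ancestor — it is the merge base.

75b700d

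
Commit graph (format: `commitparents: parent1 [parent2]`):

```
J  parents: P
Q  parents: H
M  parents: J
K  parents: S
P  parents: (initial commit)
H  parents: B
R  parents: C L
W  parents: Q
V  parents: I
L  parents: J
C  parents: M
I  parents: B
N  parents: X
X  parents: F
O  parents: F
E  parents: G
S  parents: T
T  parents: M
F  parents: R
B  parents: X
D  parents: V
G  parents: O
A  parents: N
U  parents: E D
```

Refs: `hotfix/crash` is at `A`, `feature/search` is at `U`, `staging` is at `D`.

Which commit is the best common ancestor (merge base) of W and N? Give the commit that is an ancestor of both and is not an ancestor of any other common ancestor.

Ancestors of W: {B, C, F, H, J, L, M, P, Q, R, W, X}.
Ancestors of N: {C, F, J, L, M, N, P, R, X}.
Common ancestors: {C, F, J, L, M, P, R, X}.
Among these, X is not an ancestor of any other common ancestor — it is the merge base.

X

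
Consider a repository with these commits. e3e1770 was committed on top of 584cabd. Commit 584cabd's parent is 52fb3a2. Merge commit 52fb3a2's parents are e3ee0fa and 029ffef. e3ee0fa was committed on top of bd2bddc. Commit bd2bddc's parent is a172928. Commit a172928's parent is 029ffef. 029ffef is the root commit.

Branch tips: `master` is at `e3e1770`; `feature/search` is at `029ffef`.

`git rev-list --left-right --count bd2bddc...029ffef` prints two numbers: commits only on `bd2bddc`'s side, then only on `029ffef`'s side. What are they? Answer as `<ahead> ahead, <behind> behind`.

2 ahead, 0 behind

Reachable from bd2bddc: {029ffef, a172928, bd2bddc}.
Reachable from 029ffef: {029ffef}.
Only in bd2bddc's history (ahead): {a172928, bd2bddc} — 2.
Only in 029ffef's history (behind): {} — 0.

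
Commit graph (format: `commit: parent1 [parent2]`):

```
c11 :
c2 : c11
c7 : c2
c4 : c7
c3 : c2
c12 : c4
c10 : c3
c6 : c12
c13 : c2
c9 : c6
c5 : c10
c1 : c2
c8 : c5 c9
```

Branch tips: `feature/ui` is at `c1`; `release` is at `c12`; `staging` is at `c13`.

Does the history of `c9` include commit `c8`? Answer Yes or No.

No

Ancestors of c9: {c11, c12, c2, c4, c6, c7, c9}.
c8 is not in that set, so it is not an ancestor of c9.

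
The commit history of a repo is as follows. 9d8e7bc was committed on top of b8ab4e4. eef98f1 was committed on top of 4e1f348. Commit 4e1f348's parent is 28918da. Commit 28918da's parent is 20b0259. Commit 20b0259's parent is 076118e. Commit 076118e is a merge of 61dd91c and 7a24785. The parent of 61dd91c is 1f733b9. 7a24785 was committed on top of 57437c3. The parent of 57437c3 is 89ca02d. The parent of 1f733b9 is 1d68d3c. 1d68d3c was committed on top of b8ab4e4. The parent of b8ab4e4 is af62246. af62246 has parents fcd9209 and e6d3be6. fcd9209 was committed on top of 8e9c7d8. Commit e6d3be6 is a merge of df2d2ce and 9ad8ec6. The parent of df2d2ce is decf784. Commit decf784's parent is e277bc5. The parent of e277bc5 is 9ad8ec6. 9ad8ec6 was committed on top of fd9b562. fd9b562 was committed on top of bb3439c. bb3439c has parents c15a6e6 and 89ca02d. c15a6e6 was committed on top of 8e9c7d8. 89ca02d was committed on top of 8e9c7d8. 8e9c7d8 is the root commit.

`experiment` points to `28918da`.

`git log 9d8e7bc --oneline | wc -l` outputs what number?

14

Walking parent pointers from 9d8e7bc: reachable set = {89ca02d, 8e9c7d8, 9ad8ec6, 9d8e7bc, af62246, b8ab4e4, bb3439c, c15a6e6, decf784, df2d2ce, e277bc5, e6d3be6, fcd9209, fd9b562}.
That is 14 commits.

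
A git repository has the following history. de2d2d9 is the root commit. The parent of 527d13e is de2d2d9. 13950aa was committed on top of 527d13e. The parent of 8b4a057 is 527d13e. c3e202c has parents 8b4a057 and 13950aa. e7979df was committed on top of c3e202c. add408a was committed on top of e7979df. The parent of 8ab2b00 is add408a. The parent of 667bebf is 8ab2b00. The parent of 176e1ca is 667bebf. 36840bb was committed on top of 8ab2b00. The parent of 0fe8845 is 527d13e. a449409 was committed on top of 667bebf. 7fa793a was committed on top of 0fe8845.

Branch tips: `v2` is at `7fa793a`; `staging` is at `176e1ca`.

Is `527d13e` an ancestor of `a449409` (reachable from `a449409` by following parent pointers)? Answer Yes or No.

Ancestors of a449409 (commits reachable by following parents): {13950aa, 527d13e, 667bebf, 8ab2b00, 8b4a057, a449409, add408a, c3e202c, de2d2d9, e7979df}.
527d13e is in that set, so it is an ancestor of a449409.

Yes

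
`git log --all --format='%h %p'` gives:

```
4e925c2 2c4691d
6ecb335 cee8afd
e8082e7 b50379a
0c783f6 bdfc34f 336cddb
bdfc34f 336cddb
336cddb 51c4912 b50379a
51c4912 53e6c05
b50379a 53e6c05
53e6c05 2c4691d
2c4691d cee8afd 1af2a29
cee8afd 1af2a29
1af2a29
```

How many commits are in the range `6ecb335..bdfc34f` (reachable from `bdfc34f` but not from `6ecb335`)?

Reachable from bdfc34f: {1af2a29, 2c4691d, 336cddb, 51c4912, 53e6c05, b50379a, bdfc34f, cee8afd}.
Reachable from 6ecb335: {1af2a29, 6ecb335, cee8afd}.
In bdfc34f's history but not 6ecb335's: {2c4691d, 336cddb, 51c4912, 53e6c05, b50379a, bdfc34f} — 6 commits.

6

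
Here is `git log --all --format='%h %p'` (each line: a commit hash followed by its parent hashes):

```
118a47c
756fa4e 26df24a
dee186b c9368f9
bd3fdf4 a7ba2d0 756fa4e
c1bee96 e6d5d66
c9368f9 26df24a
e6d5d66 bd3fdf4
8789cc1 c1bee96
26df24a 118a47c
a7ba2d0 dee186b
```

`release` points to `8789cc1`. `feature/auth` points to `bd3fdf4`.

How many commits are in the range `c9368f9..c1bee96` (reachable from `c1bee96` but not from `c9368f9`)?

6

Reachable from c1bee96: {118a47c, 26df24a, 756fa4e, a7ba2d0, bd3fdf4, c1bee96, c9368f9, dee186b, e6d5d66}.
Reachable from c9368f9: {118a47c, 26df24a, c9368f9}.
In c1bee96's history but not c9368f9's: {756fa4e, a7ba2d0, bd3fdf4, c1bee96, dee186b, e6d5d66} — 6 commits.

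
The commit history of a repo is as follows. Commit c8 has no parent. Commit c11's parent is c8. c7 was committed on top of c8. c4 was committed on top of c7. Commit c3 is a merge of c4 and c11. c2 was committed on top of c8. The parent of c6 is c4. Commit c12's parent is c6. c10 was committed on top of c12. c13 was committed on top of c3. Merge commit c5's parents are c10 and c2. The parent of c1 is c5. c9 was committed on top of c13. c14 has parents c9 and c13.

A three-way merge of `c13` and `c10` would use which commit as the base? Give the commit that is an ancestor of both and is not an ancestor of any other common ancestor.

Ancestors of c13: {c11, c13, c3, c4, c7, c8}.
Ancestors of c10: {c10, c12, c4, c6, c7, c8}.
Common ancestors: {c4, c7, c8}.
Among these, c4 is not an ancestor of any other common ancestor — it is the merge base.

c4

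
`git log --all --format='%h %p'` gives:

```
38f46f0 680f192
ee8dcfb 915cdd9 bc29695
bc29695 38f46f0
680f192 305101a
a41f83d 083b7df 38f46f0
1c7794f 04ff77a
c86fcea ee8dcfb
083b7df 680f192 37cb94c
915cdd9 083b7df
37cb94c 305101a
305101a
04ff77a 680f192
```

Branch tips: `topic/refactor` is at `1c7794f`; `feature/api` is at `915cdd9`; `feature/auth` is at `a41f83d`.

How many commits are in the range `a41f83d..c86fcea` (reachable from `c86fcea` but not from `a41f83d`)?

4

Reachable from c86fcea: {083b7df, 305101a, 37cb94c, 38f46f0, 680f192, 915cdd9, bc29695, c86fcea, ee8dcfb}.
Reachable from a41f83d: {083b7df, 305101a, 37cb94c, 38f46f0, 680f192, a41f83d}.
In c86fcea's history but not a41f83d's: {915cdd9, bc29695, c86fcea, ee8dcfb} — 4 commits.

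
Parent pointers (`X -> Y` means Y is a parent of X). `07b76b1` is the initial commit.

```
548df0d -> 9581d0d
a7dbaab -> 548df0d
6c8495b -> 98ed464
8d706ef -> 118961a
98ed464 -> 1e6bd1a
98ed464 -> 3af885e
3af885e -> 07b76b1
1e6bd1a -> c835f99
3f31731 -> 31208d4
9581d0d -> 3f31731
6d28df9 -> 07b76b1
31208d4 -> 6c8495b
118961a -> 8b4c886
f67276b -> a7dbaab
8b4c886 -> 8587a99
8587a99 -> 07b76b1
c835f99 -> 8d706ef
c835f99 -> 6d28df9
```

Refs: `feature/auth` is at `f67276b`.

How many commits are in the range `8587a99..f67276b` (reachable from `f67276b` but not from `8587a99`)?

15

Reachable from f67276b: {07b76b1, 118961a, 1e6bd1a, 31208d4, 3af885e, 3f31731, 548df0d, 6c8495b, 6d28df9, 8587a99, 8b4c886, 8d706ef, 9581d0d, 98ed464, a7dbaab, c835f99, f67276b}.
Reachable from 8587a99: {07b76b1, 8587a99}.
In f67276b's history but not 8587a99's: {118961a, 1e6bd1a, 31208d4, 3af885e, 3f31731, 548df0d, 6c8495b, 6d28df9, 8b4c886, 8d706ef, 9581d0d, 98ed464, a7dbaab, c835f99, f67276b} — 15 commits.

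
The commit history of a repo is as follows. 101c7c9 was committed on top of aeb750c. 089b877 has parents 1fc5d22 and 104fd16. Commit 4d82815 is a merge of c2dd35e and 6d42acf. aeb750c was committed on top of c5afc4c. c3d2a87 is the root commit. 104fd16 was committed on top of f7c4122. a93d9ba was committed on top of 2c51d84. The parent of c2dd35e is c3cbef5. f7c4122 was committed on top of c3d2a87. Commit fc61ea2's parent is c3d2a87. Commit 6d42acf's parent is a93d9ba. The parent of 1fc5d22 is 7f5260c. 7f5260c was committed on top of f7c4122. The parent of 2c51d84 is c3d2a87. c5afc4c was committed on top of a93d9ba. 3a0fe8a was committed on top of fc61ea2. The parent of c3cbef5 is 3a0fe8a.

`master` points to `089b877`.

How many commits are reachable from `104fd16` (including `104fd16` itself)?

3

Walking parent pointers from 104fd16: reachable set = {104fd16, c3d2a87, f7c4122}.
That is 3 commits.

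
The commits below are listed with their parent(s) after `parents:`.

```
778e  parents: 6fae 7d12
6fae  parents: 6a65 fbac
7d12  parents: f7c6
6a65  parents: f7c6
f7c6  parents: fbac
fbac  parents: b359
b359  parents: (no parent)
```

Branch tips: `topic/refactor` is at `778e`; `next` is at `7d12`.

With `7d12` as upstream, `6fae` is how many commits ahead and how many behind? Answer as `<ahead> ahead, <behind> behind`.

2 ahead, 1 behind

Reachable from 6fae: {6a65, 6fae, b359, f7c6, fbac}.
Reachable from 7d12: {7d12, b359, f7c6, fbac}.
Only in 6fae's history (ahead): {6a65, 6fae} — 2.
Only in 7d12's history (behind): {7d12} — 1.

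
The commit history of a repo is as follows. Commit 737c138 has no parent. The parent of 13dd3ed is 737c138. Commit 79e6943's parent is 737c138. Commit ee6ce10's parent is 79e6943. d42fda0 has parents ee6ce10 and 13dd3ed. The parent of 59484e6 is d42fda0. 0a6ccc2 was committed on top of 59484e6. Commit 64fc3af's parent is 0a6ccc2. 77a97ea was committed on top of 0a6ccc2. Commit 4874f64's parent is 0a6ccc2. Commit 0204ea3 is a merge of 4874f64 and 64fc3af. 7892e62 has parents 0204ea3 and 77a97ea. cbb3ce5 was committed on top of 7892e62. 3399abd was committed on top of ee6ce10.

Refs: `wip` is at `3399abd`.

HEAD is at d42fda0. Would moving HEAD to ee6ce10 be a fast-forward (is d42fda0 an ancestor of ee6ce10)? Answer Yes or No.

No

A fast-forward from d42fda0 to ee6ce10 is possible iff d42fda0 is an ancestor of ee6ce10.
Ancestors of ee6ce10: {737c138, 79e6943, ee6ce10}.
d42fda0 is not among them, so fast-forward is not possible.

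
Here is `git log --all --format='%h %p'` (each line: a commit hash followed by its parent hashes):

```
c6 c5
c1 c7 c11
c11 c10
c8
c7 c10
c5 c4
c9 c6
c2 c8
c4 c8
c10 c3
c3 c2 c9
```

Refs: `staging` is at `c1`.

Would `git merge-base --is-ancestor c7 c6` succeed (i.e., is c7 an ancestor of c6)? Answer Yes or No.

Ancestors of c6: {c4, c5, c6, c8}.
c7 is not in that set, so it is not an ancestor of c6.

No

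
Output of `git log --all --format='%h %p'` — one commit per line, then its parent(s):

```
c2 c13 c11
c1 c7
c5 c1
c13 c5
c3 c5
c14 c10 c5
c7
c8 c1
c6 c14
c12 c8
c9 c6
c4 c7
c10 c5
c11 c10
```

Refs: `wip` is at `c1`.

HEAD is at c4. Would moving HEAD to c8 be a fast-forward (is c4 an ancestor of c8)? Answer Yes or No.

No

A fast-forward from c4 to c8 is possible iff c4 is an ancestor of c8.
Ancestors of c8: {c1, c7, c8}.
c4 is not among them, so fast-forward is not possible.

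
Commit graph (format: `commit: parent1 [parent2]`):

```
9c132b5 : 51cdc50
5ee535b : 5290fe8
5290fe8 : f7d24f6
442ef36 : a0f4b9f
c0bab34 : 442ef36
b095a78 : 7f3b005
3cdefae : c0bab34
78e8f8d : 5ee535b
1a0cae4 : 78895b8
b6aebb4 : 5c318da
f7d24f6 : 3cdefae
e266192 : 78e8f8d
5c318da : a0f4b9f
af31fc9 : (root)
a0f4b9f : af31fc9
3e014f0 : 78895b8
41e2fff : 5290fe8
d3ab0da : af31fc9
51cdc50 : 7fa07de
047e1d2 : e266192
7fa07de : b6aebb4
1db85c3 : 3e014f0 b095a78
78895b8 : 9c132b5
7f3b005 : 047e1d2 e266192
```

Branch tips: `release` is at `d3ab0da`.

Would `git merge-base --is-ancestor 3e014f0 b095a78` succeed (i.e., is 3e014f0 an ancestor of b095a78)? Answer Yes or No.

No

Ancestors of b095a78: {047e1d2, 3cdefae, 442ef36, 5290fe8, 5ee535b, 78e8f8d, 7f3b005, a0f4b9f, af31fc9, b095a78, c0bab34, e266192, f7d24f6}.
3e014f0 is not in that set, so it is not an ancestor of b095a78.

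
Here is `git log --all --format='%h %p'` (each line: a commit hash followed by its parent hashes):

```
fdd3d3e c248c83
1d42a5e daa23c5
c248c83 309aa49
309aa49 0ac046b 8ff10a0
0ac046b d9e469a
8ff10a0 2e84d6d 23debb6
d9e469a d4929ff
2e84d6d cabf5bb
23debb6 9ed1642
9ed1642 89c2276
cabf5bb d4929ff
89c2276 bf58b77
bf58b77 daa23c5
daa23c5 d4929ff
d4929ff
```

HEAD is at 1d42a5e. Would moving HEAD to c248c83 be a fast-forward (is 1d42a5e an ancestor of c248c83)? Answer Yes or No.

A fast-forward from 1d42a5e to c248c83 is possible iff 1d42a5e is an ancestor of c248c83.
Ancestors of c248c83: {0ac046b, 23debb6, 2e84d6d, 309aa49, 89c2276, 8ff10a0, 9ed1642, bf58b77, c248c83, cabf5bb, d4929ff, d9e469a, daa23c5}.
1d42a5e is not among them, so fast-forward is not possible.

No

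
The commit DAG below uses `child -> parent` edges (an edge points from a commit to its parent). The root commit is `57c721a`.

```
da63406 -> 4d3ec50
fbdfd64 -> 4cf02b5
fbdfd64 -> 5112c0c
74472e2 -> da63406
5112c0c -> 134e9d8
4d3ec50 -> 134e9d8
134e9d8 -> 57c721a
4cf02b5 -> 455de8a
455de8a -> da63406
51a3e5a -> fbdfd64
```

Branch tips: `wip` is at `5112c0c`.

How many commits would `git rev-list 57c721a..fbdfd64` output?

7

Reachable from fbdfd64: {134e9d8, 455de8a, 4cf02b5, 4d3ec50, 5112c0c, 57c721a, da63406, fbdfd64}.
Reachable from 57c721a: {57c721a}.
In fbdfd64's history but not 57c721a's: {134e9d8, 455de8a, 4cf02b5, 4d3ec50, 5112c0c, da63406, fbdfd64} — 7 commits.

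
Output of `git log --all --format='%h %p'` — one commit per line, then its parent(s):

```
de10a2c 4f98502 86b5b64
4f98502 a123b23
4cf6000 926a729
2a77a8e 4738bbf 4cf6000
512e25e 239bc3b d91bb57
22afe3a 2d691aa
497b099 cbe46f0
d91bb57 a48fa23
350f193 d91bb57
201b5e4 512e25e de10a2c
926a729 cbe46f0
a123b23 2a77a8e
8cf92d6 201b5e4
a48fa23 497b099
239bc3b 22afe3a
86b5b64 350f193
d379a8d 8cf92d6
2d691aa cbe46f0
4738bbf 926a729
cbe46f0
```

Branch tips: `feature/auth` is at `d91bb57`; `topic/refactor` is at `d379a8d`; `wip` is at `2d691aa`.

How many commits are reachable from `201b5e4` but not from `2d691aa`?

Reachable from 201b5e4: {201b5e4, 22afe3a, 239bc3b, 2a77a8e, 2d691aa, 350f193, 4738bbf, 497b099, 4cf6000, 4f98502, 512e25e, 86b5b64, 926a729, a123b23, a48fa23, cbe46f0, d91bb57, de10a2c}.
Reachable from 2d691aa: {2d691aa, cbe46f0}.
In 201b5e4's history but not 2d691aa's: {201b5e4, 22afe3a, 239bc3b, 2a77a8e, 350f193, 4738bbf, 497b099, 4cf6000, 4f98502, 512e25e, 86b5b64, 926a729, a123b23, a48fa23, d91bb57, de10a2c} — 16 commits.

16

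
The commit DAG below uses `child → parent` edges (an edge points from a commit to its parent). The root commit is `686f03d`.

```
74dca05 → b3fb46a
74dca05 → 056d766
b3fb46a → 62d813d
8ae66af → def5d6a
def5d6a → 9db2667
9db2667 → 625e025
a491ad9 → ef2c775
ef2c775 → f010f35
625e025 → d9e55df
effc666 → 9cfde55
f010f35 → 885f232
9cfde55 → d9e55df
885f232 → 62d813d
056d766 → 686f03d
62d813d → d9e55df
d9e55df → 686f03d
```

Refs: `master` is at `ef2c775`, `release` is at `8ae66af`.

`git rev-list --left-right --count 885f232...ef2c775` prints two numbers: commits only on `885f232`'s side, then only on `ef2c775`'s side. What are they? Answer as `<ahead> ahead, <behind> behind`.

0 ahead, 2 behind

Reachable from 885f232: {62d813d, 686f03d, 885f232, d9e55df}.
Reachable from ef2c775: {62d813d, 686f03d, 885f232, d9e55df, ef2c775, f010f35}.
Only in 885f232's history (ahead): {} — 0.
Only in ef2c775's history (behind): {ef2c775, f010f35} — 2.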